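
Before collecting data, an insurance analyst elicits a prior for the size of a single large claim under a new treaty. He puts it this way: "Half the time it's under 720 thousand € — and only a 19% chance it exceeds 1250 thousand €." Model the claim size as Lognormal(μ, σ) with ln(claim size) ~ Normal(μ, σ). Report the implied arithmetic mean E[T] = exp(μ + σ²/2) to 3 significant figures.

E[T] ≈ 877 thousand €

If T ~ Lognormal(μ,σ) then ln T ~ Normal(μ,σ), so the p-quantile of ln T is μ + z_p·σ.
ln(720) = 6.579 and ln(1250) = 7.131; z_{0.5} = 0, z_{0.81} = 0.8779.
σ = (7.131 − 6.579)/(0.8779 − (0)) = 0.628.
μ = 6.579 − (0)·0.628 = 6.579.
E[T] = exp(μ + σ²/2) = exp(6.579 + 0.1974) = 877 thousand €.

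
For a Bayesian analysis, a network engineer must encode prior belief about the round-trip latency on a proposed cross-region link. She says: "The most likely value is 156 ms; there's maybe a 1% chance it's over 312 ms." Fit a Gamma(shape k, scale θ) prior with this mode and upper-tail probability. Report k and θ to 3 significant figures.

k ≈ 11.2, θ ≈ 15.3

Gamma(k,θ) with k>1 has mode (k−1)θ, so θ = 156/(k−1).
Need P(X < 312) = 0.99 with θ tied to k this way. Start at k = 2, θ = 156: P(X<312) ≈ 0.594.
Too low — raise k to concentrate. Iterating converges to k ≈ 11.2.
Then θ = 156/(11.2−1) ≈ 15.3.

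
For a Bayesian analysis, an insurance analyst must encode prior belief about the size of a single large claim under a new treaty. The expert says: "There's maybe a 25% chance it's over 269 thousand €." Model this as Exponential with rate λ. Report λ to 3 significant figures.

λ ≈ 0.00515

P(T > 269.0) = e^(−λ·269.0) = 0.25, so λ = −ln(0.25)/269.0 = 0.00515.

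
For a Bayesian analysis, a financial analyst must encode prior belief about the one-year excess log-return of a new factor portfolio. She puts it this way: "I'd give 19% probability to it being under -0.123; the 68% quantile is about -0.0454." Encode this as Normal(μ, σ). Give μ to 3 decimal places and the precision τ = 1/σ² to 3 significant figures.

μ = -0.072, τ = 301

For Normal(μ,σ), the p-quantile is μ + z_p·σ. Here z_{0.19} = -0.8779, z_{0.68} = 0.4677.
So -0.123 = μ − 0.8779σ and -0.0454 = μ + 0.4677σ.
Subtracting: σ = (-0.0454 − -0.123)/(0.4677 − (-0.8779)) = 0.058.
Then μ = -0.123 − (-0.8779)·0.058 = -0.072.
Precision τ = 1/σ² = 1/0.05767² = 301.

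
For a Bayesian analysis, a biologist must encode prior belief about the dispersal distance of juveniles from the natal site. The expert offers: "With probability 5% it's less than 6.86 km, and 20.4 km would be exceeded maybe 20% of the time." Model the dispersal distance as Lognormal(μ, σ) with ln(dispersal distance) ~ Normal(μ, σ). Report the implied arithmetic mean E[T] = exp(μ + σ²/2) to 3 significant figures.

E[T] ≈ 15.5 km

If T ~ Lognormal(μ,σ) then ln T ~ Normal(μ,σ), so the p-quantile of ln T is μ + z_p·σ.
ln(6.86) = 1.926 and ln(20.4) = 3.016; z_{0.05} = -1.645, z_{0.8} = 0.8416.
σ = (3.016 − 1.926)/(0.8416 − (-1.645)) = 0.438.
μ = 1.926 − (-1.645)·0.438 = 2.647.
E[T] = exp(μ + σ²/2) = exp(2.647 + 0.0961) = 15.5 km.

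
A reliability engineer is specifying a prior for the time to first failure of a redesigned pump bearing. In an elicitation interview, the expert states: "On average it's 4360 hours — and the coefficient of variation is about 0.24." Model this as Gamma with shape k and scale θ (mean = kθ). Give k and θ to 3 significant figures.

k ≈ 17.4, θ ≈ 251

For Gamma(k, scale θ): mean = kθ, variance = kθ², so CV = 1/√k.
CV = 0.24, hence k = 1/CV² = 17.4.
Then θ = mean/k = 4360/17.4 = 251.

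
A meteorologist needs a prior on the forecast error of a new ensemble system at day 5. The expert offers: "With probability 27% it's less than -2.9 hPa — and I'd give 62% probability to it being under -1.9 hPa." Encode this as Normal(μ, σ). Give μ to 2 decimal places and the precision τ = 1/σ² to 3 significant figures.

μ = -2.23, τ = 0.843

The p-quantile of Normal(μ,σ) is μ + z_p·σ, with z_{0.27} = -0.6128 and z_{0.62} = 0.3055.
Eliminate σ: μ = (z₂·x₁ − z₁·x₂)/(z₂ − z₁) = (0.3055·-2.9 − (-0.6128)·-1.9)/0.9183 = -2.23.
Then σ = (x₂ − x₁)/(z₂ − z₁) = (-1.9 − -2.9)/0.9183 = 1.09.
Precision τ = 1/σ² = 1/1.089² = 0.843.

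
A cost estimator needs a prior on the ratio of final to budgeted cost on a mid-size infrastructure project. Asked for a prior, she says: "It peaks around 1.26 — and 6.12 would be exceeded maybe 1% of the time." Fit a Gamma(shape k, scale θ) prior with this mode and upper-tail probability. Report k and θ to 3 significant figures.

Gamma(k,θ) with k>1 has mode (k−1)θ, so θ = 1.26/(k−1).
Need P(X < 6.12) = 0.99 with θ tied to k this way. Start at k = 2, θ = 1.26: P(X<6.12) ≈ 0.954.
Too low — raise k to concentrate. Iterating converges to k ≈ 2.58.
Then θ = 1.26/(2.58−1) ≈ 0.796.

k ≈ 2.58, θ ≈ 0.796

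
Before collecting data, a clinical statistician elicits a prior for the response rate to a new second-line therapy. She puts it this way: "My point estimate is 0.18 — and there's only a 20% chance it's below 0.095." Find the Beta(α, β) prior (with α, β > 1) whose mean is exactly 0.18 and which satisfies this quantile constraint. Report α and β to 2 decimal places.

α ≈ 2.68, β ≈ 12.19

With mean 0.18 fixed, write α = 0.18s, β = 0.82s where s = α+β.
Need P(θ < 0.095) = 0.2 under Beta(0.18s, 0.82s). Normal approximation: (q−m)/√(m(1−m)/s) ≈ z_{0.2} = -0.842, so s ≈ 0.18·0.82·(-0.842)²/(0.095−0.18)² = 14.5.
At s = 14.5: P(θ<0.095) ≈ 0.205. Adjusting to match 0.2 gives s ≈ 14.87.
So α = 0.18·14.87 ≈ 2.68, β = 0.82·14.87 ≈ 12.19.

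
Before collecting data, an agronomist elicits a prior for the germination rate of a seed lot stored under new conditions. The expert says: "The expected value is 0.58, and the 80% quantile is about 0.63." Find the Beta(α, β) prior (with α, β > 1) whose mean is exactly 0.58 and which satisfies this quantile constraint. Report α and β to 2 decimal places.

With mean 0.58 fixed, write α = 0.58s, β = 0.42s where s = α+β.
Need P(θ < 0.63) = 0.8 under Beta(0.58s, 0.42s). Normal approximation: (q−m)/√(m(1−m)/s) ≈ z_{0.8} = 0.842, so s ≈ 0.58·0.42·(0.842)²/(0.63−0.58)² = 69.0.
At s = 69.0: P(θ<0.63) ≈ 0.799. Adjusting to match 0.8 gives s ≈ 69.73.
So α = 0.58·69.73 ≈ 40.45, β = 0.42·69.73 ≈ 29.29.

α ≈ 40.45, β ≈ 29.29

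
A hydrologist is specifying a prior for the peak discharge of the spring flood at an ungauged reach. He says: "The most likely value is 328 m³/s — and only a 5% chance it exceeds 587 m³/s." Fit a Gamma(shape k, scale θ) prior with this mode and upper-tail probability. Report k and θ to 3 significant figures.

k ≈ 9.23, θ ≈ 39.9

Gamma(k,θ) with k>1 has mode (k−1)θ, so θ = 328/(k−1).
Need P(X < 587) = 0.95 with θ tied to k this way. Start at k = 2, θ = 328: P(X<587) ≈ 0.534.
Too low — raise k to concentrate. Iterating converges to k ≈ 9.23.
Then θ = 328/(9.23−1) ≈ 39.9.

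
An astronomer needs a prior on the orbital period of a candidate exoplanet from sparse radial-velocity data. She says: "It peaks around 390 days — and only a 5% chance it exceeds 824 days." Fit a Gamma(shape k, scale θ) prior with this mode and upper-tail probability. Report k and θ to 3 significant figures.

Gamma(k,θ) with k>1 has mode (k−1)θ, so θ = 390/(k−1).
Need P(X < 824) = 0.95 with θ tied to k this way. Start at k = 2, θ = 390: P(X<824) ≈ 0.624.
Too low — raise k to concentrate. Iterating converges to k ≈ 5.93.
Then θ = 390/(5.93−1) ≈ 79.1.

k ≈ 5.93, θ ≈ 79.1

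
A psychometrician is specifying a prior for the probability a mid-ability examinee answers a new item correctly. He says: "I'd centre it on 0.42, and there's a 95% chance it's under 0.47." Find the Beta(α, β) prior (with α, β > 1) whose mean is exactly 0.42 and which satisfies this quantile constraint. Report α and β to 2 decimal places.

α ≈ 111.88, β ≈ 154.51

With mean 0.42 fixed, write α = 0.42s, β = 0.58s where s = α+β.
Need P(θ < 0.47) = 0.95 under Beta(0.42s, 0.58s). Normal approximation: (q−m)/√(m(1−m)/s) ≈ z_{0.95} = 1.64, so s ≈ 0.42·0.58·(1.64)²/(0.47−0.42)² = 263.6.
At s = 263.6: P(θ<0.47) ≈ 0.949. Adjusting to match 0.95 gives s ≈ 266.39.
So α = 0.42·266.39 ≈ 111.88, β = 0.58·266.39 ≈ 154.51.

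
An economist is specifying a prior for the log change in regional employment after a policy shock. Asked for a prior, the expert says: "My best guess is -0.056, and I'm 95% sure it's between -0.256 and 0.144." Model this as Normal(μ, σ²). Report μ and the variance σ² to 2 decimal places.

μ = -0.06, σ² = 0.01

A symmetric 95% interval runs μ ± z·σ with z = 1.96.
Half-width = 0.2, so σ = 0.2/1.96 = 0.102 and σ² = 0.01.
μ is the stated best guess, -0.06.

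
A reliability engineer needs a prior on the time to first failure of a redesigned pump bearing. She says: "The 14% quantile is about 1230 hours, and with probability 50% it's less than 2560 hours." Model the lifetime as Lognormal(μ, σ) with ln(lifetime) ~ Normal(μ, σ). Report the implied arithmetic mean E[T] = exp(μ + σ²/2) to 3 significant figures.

E[T] ≈ 3220 hours

If T ~ Lognormal(μ,σ) then ln T ~ Normal(μ,σ), so the p-quantile of ln T is μ + z_p·σ.
ln(1230) = 7.115 and ln(2560) = 7.848; z_{0.14} = -1.08, z_{0.5} = 0.
σ = (7.848 − 7.115)/(0 − (-1.08)) = 0.678.
μ = 7.115 − (-1.08)·0.678 = 7.848.
E[T] = exp(μ + σ²/2) = exp(7.848 + 0.2302) = 3220 hours.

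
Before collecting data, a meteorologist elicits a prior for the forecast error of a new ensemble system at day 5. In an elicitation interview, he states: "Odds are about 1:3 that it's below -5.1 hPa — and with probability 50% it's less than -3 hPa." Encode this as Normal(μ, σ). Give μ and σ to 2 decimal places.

μ = -3.00, σ = 3.11

For Normal(μ,σ), the p-quantile is μ + z_p·σ. Here z_{0.25} = -0.6745, z_{0.5} = 0.
So -5.1 = μ − 0.6745σ and -3 = μ + 0σ.
Subtracting: σ = (-3 − -5.1)/(0 − (-0.6745)) = 3.11.
Then μ = -5.1 − (-0.6745)·3.11 = -3.00.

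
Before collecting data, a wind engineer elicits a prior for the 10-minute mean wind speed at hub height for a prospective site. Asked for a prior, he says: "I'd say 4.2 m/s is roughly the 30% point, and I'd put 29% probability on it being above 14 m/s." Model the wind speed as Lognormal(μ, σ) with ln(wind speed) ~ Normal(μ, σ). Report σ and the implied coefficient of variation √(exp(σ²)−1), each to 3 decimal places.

σ ≈ 1.117, CV ≈ 1.576

If T ~ Lognormal(μ,σ) then ln T ~ Normal(μ,σ), so the p-quantile of ln T is μ + z_p·σ.
ln(4.2) = 1.435 and ln(14) = 2.639; z_{0.3} = -0.5244, z_{0.71} = 0.5534.
σ = (2.639 − 1.435)/(0.5534 − (-0.5244)) = 1.117.
μ = 1.435 − (-0.5244)·1.117 = 2.021.
CV = √(exp(σ²)−1) = √(exp(1.2479)−1) = 1.576.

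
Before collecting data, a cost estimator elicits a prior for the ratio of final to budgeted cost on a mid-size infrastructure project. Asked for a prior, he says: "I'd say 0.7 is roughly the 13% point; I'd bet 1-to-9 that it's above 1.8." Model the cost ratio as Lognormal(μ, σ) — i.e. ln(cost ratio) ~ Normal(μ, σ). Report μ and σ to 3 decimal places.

μ ≈ 0.085, σ ≈ 0.392

If T ~ Lognormal(μ,σ) then ln T ~ Normal(μ,σ), so the p-quantile of ln T is μ + z_p·σ.
ln(0.7) = -0.3567 and ln(1.8) = 0.5878; z_{0.13} = -1.126, z_{0.9} = 1.282.
σ = (0.5878 − -0.3567)/(1.282 − (-1.126)) = 0.392.
μ = -0.3567 − (-1.126)·0.392 = 0.085.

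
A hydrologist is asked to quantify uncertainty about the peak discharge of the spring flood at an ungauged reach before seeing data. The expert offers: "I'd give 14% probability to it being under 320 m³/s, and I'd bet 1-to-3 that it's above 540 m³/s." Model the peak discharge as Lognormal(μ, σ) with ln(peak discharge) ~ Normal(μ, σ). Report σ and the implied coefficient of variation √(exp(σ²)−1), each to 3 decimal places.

If T ~ Lognormal(μ,σ) then ln T ~ Normal(μ,σ), so the p-quantile of ln T is μ + z_p·σ.
ln(320) = 5.768 and ln(540) = 6.292; z_{0.14} = -1.08, z_{0.75} = 0.6745.
σ = (6.292 − 5.768)/(0.6745 − (-1.08)) = 0.298.
μ = 5.768 − (-1.08)·0.298 = 6.090.
CV = √(exp(σ²)−1) = √(exp(0.0889)−1) = 0.305.

σ ≈ 0.298, CV ≈ 0.305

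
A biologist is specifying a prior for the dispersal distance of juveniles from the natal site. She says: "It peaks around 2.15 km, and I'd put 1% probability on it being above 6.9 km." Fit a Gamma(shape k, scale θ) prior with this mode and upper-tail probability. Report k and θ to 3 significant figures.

Gamma(k,θ) with k>1 has mode (k−1)θ, so θ = 2.15/(k−1).
Need P(X < 6.9) = 0.99 with θ tied to k this way. Start at k = 2, θ = 2.15: P(X<6.9) ≈ 0.830.
Too low — raise k to concentrate. Iterating converges to k ≈ 4.26.
Then θ = 2.15/(4.26−1) ≈ 0.66.

k ≈ 4.26, θ ≈ 0.66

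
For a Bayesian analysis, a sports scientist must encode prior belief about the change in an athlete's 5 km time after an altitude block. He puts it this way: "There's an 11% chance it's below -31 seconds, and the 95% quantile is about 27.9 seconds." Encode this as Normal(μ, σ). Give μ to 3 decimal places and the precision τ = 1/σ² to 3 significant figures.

For Normal(μ,σ), the p-quantile is μ + z_p·σ. Here z_{0.11} = -1.227, z_{0.95} = 1.645.
So -31 = μ − 1.227σ and 27.9 = μ + 1.645σ.
Subtracting: σ = (27.9 − -31)/(1.645 − (-1.227)) = 20.513.
Then μ = -31 − (-1.227)·20.513 = -5.841.
Precision τ = 1/σ² = 1/20.51² = 0.00238.

μ = -5.841, τ = 0.00238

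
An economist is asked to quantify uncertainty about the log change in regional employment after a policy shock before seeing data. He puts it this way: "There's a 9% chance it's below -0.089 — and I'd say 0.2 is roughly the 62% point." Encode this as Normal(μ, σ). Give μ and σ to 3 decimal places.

For Normal(μ,σ), the p-quantile is μ + z_p·σ. Here z_{0.09} = -1.341, z_{0.62} = 0.3055.
So -0.089 = μ − 1.341σ and 0.2 = μ + 0.3055σ.
Subtracting: σ = (0.2 − -0.089)/(0.3055 − (-1.341)) = 0.176.
Then μ = -0.089 − (-1.341)·0.176 = 0.146.

μ = 0.146, σ = 0.176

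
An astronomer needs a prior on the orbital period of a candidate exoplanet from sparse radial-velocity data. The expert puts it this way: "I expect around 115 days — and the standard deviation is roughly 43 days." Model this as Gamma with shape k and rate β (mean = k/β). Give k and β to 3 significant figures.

For Gamma(k, rate β): mean = k/β, variance = k/β², so CV = 1/√k.
CV = SD/mean = 43/115 = 0.3739, hence k = 1/CV² = 7.15.
Then β = k/mean = 7.15/115 = 0.0622.

k ≈ 7.15, β ≈ 0.0622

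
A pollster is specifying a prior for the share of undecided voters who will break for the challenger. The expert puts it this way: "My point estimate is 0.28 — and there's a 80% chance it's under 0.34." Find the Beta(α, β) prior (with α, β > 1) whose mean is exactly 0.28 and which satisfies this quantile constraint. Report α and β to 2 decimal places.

α ≈ 10.66, β ≈ 27.41

With mean 0.28 fixed, write α = 0.28s, β = 0.72s where s = α+β.
Need P(θ < 0.34) = 0.8 under Beta(0.28s, 0.72s). Normal approximation: (q−m)/√(m(1−m)/s) ≈ z_{0.8} = 0.842, so s ≈ 0.28·0.72·(0.842)²/(0.34−0.28)² = 39.7.
At s = 39.7: P(θ<0.34) ≈ 0.804. Adjusting to match 0.8 gives s ≈ 38.07.
So α = 0.28·38.07 ≈ 10.66, β = 0.72·38.07 ≈ 27.41.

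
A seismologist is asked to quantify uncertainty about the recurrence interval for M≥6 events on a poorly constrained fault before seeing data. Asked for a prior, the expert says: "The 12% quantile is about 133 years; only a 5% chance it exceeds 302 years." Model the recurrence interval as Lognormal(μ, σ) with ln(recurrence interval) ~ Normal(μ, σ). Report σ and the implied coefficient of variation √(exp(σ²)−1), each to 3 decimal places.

σ ≈ 0.291, CV ≈ 0.297

If T ~ Lognormal(μ,σ) then ln T ~ Normal(μ,σ), so the p-quantile of ln T is μ + z_p·σ.
ln(133) = 4.89 and ln(302) = 5.71; z_{0.12} = -1.175, z_{0.95} = 1.645.
σ = (5.71 − 4.89)/(1.645 − (-1.175)) = 0.291.
μ = 4.89 − (-1.175)·0.291 = 5.232.
CV = √(exp(σ²)−1) = √(exp(0.0846)−1) = 0.297.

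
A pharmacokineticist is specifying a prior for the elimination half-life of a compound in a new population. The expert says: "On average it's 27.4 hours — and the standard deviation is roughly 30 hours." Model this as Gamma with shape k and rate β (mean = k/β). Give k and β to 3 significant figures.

k ≈ 0.834, β ≈ 0.0304

For Gamma(k, rate β): mean = k/β, variance = k/β², so CV = 1/√k.
CV = SD/mean = 30/27.4 = 1.095, hence k = 1/CV² = 0.834.
Then β = k/mean = 0.834/27.4 = 0.0304.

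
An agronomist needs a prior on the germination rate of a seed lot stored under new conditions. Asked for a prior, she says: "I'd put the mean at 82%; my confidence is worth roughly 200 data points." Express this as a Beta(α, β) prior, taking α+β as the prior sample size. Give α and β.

α = 164, β = 36

Under the effective-sample-size interpretation, Beta(α, β) has prior mean α/(α+β) and prior sample size α+β.
So α+β = 200 and α/(α+β) = 0.82, giving α = 0.82·200 = 164 and β = 200 − 164 = 36.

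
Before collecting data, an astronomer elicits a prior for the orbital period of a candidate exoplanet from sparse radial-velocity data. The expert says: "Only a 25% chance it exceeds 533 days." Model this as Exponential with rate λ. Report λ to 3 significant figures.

P(T > 533.0) = e^(−λ·533.0) = 0.25, so λ = −ln(0.25)/533.0 = 0.0026.

λ ≈ 0.0026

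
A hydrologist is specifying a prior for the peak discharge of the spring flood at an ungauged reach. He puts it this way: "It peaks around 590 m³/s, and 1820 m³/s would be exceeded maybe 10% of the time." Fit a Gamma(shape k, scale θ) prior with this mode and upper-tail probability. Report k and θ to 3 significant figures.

Gamma(k,θ) with k>1 has mode (k−1)θ, so θ = 590/(k−1).
Need P(X < 1820) = 0.9 with θ tied to k this way. Start at k = 2, θ = 590: P(X<1820) ≈ 0.813.
Too low — raise k to concentrate. Iterating converges to k ≈ 2.49.
Then θ = 590/(2.49−1) ≈ 395.

k ≈ 2.49, θ ≈ 395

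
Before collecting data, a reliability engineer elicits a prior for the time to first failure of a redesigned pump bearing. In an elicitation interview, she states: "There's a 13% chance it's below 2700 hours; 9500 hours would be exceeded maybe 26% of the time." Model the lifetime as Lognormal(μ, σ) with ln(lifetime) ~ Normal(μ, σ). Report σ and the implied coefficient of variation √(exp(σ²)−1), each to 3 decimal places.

σ ≈ 0.711, CV ≈ 0.811

If T ~ Lognormal(μ,σ) then ln T ~ Normal(μ,σ), so the p-quantile of ln T is μ + z_p·σ.
ln(2700) = 7.901 and ln(9500) = 9.159; z_{0.13} = -1.126, z_{0.74} = 0.6433.
σ = (9.159 − 7.901)/(0.6433 − (-1.126)) = 0.711.
μ = 7.901 − (-1.126)·0.711 = 8.702.
CV = √(exp(σ²)−1) = √(exp(0.5053)−1) = 0.811.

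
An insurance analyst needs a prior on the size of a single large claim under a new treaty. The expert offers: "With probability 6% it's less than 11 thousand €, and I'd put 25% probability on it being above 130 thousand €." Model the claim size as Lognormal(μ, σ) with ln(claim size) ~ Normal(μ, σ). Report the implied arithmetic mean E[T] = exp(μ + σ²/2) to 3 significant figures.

If T ~ Lognormal(μ,σ) then ln T ~ Normal(μ,σ), so the p-quantile of ln T is μ + z_p·σ.
ln(11) = 2.398 and ln(130) = 4.868; z_{0.06} = -1.555, z_{0.75} = 0.6745.
σ = (4.868 − 2.398)/(0.6745 − (-1.555)) = 1.108.
μ = 2.398 − (-1.555)·1.108 = 4.120.
E[T] = exp(μ + σ²/2) = exp(4.120 + 0.6136) = 114 thousand €.

E[T] ≈ 114 thousand €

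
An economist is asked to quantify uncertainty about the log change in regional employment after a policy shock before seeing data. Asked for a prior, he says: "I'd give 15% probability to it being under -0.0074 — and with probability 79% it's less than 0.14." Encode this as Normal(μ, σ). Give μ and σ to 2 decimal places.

For Normal(μ,σ), the p-quantile is μ + z_p·σ. Here z_{0.15} = -1.036, z_{0.79} = 0.8064.
So -0.0074 = μ − 1.036σ and 0.14 = μ + 0.8064σ.
Subtracting: σ = (0.14 − -0.0074)/(0.8064 − (-1.036)) = 0.08.
Then μ = -0.0074 − (-1.036)·0.08 = 0.08.

μ = 0.08, σ = 0.08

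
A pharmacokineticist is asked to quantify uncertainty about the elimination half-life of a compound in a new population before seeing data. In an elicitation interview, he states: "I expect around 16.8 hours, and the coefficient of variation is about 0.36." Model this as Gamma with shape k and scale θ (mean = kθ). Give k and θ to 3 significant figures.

For Gamma(k, scale θ): mean = kθ, variance = kθ², so CV = 1/√k.
CV = 0.36, hence k = 1/CV² = 7.72.
Then θ = mean/k = 16.8/7.72 = 2.18.

k ≈ 7.72, θ ≈ 2.18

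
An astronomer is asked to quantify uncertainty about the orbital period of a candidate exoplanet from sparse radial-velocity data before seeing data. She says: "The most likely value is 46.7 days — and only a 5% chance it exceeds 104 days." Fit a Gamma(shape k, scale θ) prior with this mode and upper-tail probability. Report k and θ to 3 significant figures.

Gamma(k,θ) with k>1 has mode (k−1)θ, so θ = 46.7/(k−1).
Need P(X < 104) = 0.95 with θ tied to k this way. Start at k = 2, θ = 46.7: P(X<104) ≈ 0.652.
Too low — raise k to concentrate. Iterating converges to k ≈ 5.29.
Then θ = 46.7/(5.29−1) ≈ 10.9.

k ≈ 5.29, θ ≈ 10.9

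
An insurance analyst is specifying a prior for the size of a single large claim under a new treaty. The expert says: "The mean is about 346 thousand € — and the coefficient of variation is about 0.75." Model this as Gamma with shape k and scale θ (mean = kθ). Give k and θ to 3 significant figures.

k ≈ 1.78, θ ≈ 195

For Gamma(k, scale θ): mean = kθ, variance = kθ², so CV = 1/√k.
CV = 0.75, hence k = 1/CV² = 1.78.
Then θ = mean/k = 346/1.78 = 195.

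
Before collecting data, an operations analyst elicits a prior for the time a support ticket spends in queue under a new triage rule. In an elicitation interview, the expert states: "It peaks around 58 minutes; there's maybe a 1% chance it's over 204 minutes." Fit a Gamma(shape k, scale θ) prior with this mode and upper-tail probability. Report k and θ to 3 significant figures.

k ≈ 3.74, θ ≈ 21.2

Gamma(k,θ) with k>1 has mode (k−1)θ, so θ = 58/(k−1).
Need P(X < 204) = 0.99 with θ tied to k this way. Start at k = 2, θ = 58: P(X<204) ≈ 0.866.
Too low — raise k to concentrate. Iterating converges to k ≈ 3.74.
Then θ = 58/(3.74−1) ≈ 21.2.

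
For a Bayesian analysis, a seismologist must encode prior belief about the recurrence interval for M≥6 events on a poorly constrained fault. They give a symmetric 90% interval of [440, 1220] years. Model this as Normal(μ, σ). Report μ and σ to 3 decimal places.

A symmetric 90% interval runs μ ± z·σ with z = 1.645.
Half-width = 390, so σ = 390/1.645 = 237.103.
μ is the interval midpoint, 830.000.

μ = 830.000, σ = 237.103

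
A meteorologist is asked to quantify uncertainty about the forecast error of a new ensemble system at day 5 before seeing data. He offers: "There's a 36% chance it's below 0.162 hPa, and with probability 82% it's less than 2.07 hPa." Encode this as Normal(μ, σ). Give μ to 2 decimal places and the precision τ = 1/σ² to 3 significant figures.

μ = 0.70, τ = 0.446

The p-quantile of Normal(μ,σ) is μ + z_p·σ, with z_{0.36} = -0.3585 and z_{0.82} = 0.9154.
Eliminate σ: μ = (z₂·x₁ − z₁·x₂)/(z₂ − z₁) = (0.9154·0.162 − (-0.3585)·2.07)/1.274 = 0.70.
Then σ = (x₂ − x₁)/(z₂ − z₁) = (2.07 − 0.162)/1.274 = 1.50.
Precision τ = 1/σ² = 1/1.498² = 0.446.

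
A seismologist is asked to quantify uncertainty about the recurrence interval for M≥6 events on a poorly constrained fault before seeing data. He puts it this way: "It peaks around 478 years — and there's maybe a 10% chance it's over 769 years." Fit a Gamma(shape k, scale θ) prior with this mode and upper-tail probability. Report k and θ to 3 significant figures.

Gamma(k,θ) with k>1 has mode (k−1)θ, so θ = 478/(k−1).
Need P(X < 769) = 0.9 with θ tied to k this way. Start at k = 2, θ = 478: P(X<769) ≈ 0.478.
Too low — raise k to concentrate. Iterating converges to k ≈ 9.32.
Then θ = 478/(9.32−1) ≈ 57.5.

k ≈ 9.32, θ ≈ 57.5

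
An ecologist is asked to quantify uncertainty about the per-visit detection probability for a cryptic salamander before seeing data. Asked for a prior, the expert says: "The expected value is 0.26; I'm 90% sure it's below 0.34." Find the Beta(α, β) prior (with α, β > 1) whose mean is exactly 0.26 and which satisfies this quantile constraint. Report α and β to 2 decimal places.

With mean 0.26 fixed, write α = 0.26s, β = 0.74s where s = α+β.
Need P(θ < 0.34) = 0.9 under Beta(0.26s, 0.74s). Normal approximation: (q−m)/√(m(1−m)/s) ≈ z_{0.9} = 1.28, so s ≈ 0.26·0.74·(1.28)²/(0.34−0.26)² = 49.4.
At s = 49.4: P(θ<0.34) ≈ 0.896. Adjusting to match 0.9 gives s ≈ 51.32.
So α = 0.26·51.32 ≈ 13.34, β = 0.74·51.32 ≈ 37.98.

α ≈ 13.34, β ≈ 37.98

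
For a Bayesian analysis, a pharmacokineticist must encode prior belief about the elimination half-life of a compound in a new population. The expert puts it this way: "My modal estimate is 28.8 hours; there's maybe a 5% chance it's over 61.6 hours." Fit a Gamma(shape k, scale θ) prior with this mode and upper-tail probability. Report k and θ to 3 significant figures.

Gamma(k,θ) with k>1 has mode (k−1)θ, so θ = 28.8/(k−1).
Need P(X < 61.6) = 0.95 with θ tied to k this way. Start at k = 2, θ = 28.8: P(X<61.6) ≈ 0.630.
Too low — raise k to concentrate. Iterating converges to k ≈ 5.77.
Then θ = 28.8/(5.77−1) ≈ 6.04.

k ≈ 5.77, θ ≈ 6.04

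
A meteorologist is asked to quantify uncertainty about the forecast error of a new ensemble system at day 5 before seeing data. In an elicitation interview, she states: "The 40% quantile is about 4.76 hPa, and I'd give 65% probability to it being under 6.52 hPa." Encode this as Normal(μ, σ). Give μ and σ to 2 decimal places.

The p-quantile of Normal(μ,σ) is μ + z_p·σ, with z_{0.4} = -0.2533 and z_{0.65} = 0.3853.
Eliminate σ: μ = (z₂·x₁ − z₁·x₂)/(z₂ − z₁) = (0.3853·4.76 − (-0.2533)·6.52)/0.6387 = 5.46.
Then σ = (x₂ − x₁)/(z₂ − z₁) = (6.52 − 4.76)/0.6387 = 2.76.

μ = 5.46, σ = 2.76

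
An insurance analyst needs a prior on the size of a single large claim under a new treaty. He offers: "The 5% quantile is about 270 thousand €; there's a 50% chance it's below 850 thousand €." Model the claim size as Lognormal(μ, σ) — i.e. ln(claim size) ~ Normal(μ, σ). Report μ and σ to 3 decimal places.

If T ~ Lognormal(μ,σ) then ln T ~ Normal(μ,σ), so the p-quantile of ln T is μ + z_p·σ.
ln(270) = 5.598 and ln(850) = 6.745; z_{0.05} = -1.645, z_{0.5} = 0.
σ = (6.745 − 5.598)/(0 − (-1.645)) = 0.697.
μ = 5.598 − (-1.645)·0.697 = 6.745.

μ ≈ 6.745, σ ≈ 0.697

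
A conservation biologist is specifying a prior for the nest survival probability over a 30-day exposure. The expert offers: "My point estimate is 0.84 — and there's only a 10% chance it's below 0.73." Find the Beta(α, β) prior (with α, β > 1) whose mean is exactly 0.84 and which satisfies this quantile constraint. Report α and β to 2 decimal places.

α ≈ 16.57, β ≈ 3.16

With mean 0.84 fixed, write α = 0.84s, β = 0.16s where s = α+β.
Need P(θ < 0.73) = 0.1 under Beta(0.84s, 0.16s). Normal approximation: (q−m)/√(m(1−m)/s) ≈ z_{0.1} = -1.28, so s ≈ 0.84·0.16·(-1.28)²/(0.73−0.84)² = 18.2.
At s = 18.2: P(θ<0.73) ≈ 0.107. Adjusting to match 0.1 gives s ≈ 19.72.
So α = 0.84·19.72 ≈ 16.57, β = 0.16·19.72 ≈ 3.16.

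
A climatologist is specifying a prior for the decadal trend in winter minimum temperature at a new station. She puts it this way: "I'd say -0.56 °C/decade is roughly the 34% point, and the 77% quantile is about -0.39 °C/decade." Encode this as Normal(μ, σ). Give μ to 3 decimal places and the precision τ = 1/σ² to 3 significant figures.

μ = -0.499, τ = 45.9

For Normal(μ,σ), the p-quantile is μ + z_p·σ. Here z_{0.34} = -0.4125, z_{0.77} = 0.7388.
So -0.56 = μ − 0.4125σ and -0.39 = μ + 0.7388σ.
Subtracting: σ = (-0.39 − -0.56)/(0.7388 − (-0.4125)) = 0.148.
Then μ = -0.56 − (-0.4125)·0.148 = -0.499.
Precision τ = 1/σ² = 1/0.1477² = 45.9.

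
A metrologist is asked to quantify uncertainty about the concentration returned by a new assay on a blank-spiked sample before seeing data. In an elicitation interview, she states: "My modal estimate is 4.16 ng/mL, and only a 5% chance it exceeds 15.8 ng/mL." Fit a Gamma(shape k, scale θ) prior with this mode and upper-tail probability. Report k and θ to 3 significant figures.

k ≈ 2.43, θ ≈ 2.91

Gamma(k,θ) with k>1 has mode (k−1)θ, so θ = 4.16/(k−1).
Need P(X < 15.8) = 0.95 with θ tied to k this way. Start at k = 2, θ = 4.16: P(X<15.8) ≈ 0.892.
Too low — raise k to concentrate. Iterating converges to k ≈ 2.43.
Then θ = 4.16/(2.43−1) ≈ 2.91.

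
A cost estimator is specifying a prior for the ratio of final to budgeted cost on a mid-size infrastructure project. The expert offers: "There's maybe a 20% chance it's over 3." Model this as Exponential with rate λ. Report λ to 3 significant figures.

λ ≈ 0.536

P(T > 3.0) = e^(−λ·3.0) = 0.2, so λ = −ln(0.2)/3.0 = 0.536.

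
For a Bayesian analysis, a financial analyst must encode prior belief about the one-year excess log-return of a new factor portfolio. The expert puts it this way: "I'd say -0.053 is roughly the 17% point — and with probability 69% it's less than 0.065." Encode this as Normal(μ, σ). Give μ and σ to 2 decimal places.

For Normal(μ,σ), the p-quantile is μ + z_p·σ. Here z_{0.17} = -0.9542, z_{0.69} = 0.4959.
So -0.053 = μ − 0.9542σ and 0.065 = μ + 0.4959σ.
Subtracting: σ = (0.065 − -0.053)/(0.4959 − (-0.9542)) = 0.08.
Then μ = -0.053 − (-0.9542)·0.08 = 0.02.

μ = 0.02, σ = 0.08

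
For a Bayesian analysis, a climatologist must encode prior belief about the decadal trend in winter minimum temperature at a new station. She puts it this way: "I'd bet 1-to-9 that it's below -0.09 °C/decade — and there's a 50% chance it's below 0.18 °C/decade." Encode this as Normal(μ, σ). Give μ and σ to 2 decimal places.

μ = 0.18, σ = 0.21

For Normal(μ,σ), the p-quantile is μ + z_p·σ. Here z_{0.1} = -1.282, z_{0.5} = 0.
So -0.09 = μ − 1.282σ and 0.18 = μ + 0σ.
Subtracting: σ = (0.18 − -0.09)/(0 − (-1.282)) = 0.21.
Then μ = -0.09 − (-1.282)·0.21 = 0.18.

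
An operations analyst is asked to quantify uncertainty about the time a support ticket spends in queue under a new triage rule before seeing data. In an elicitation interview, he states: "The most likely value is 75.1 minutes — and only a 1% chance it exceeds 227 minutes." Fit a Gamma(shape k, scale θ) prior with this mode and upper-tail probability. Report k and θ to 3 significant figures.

Gamma(k,θ) with k>1 has mode (k−1)θ, so θ = 75.1/(k−1).
Need P(X < 227) = 0.99 with θ tied to k this way. Start at k = 2, θ = 75.1: P(X<227) ≈ 0.804.
Too low — raise k to concentrate. Iterating converges to k ≈ 4.67.
Then θ = 75.1/(4.67−1) ≈ 20.4.

k ≈ 4.67, θ ≈ 20.4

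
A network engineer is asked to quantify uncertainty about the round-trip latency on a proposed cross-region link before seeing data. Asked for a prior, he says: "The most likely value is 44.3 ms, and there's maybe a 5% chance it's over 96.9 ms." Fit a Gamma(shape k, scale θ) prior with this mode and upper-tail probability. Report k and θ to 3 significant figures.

k ≈ 5.49, θ ≈ 9.86

Gamma(k,θ) with k>1 has mode (k−1)θ, so θ = 44.3/(k−1).
Need P(X < 96.9) = 0.95 with θ tied to k this way. Start at k = 2, θ = 44.3: P(X<96.9) ≈ 0.642.
Too low — raise k to concentrate. Iterating converges to k ≈ 5.49.
Then θ = 44.3/(5.49−1) ≈ 9.86.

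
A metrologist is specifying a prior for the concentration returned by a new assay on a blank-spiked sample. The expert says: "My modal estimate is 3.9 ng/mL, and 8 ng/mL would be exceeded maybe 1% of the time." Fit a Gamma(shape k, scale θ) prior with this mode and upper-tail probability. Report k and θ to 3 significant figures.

Gamma(k,θ) with k>1 has mode (k−1)θ, so θ = 3.9/(k−1).
Need P(X < 8) = 0.99 with θ tied to k this way. Start at k = 2, θ = 3.9: P(X<8) ≈ 0.608.
Too low — raise k to concentrate. Iterating converges to k ≈ 10.5.
Then θ = 3.9/(10.5−1) ≈ 0.412.

k ≈ 10.5, θ ≈ 0.412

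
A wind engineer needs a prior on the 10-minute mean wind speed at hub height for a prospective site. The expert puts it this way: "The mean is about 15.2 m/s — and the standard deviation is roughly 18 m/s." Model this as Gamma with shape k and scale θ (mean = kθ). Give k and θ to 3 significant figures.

For Gamma(k, scale θ): mean = kθ, variance = kθ², so CV = 1/√k.
CV = SD/mean = 18/15.2 = 1.184, hence k = 1/CV² = 0.713.
Then θ = mean/k = 15.2/0.713 = 21.3.

k ≈ 0.713, θ ≈ 21.3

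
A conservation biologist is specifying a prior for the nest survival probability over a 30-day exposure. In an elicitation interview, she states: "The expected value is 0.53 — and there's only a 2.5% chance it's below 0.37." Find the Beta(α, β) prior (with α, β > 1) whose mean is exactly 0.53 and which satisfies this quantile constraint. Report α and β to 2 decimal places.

α ≈ 19.42, β ≈ 17.23

With mean 0.53 fixed, write α = 0.53s, β = 0.47s where s = α+β.
Need P(θ < 0.37) = 0.025 under Beta(0.53s, 0.47s). Normal approximation: (q−m)/√(m(1−m)/s) ≈ z_{0.025} = -1.96, so s ≈ 0.53·0.47·(-1.96)²/(0.37−0.53)² = 37.4.
At s = 37.4: P(θ<0.37) ≈ 0.024. Adjusting to match 0.025 gives s ≈ 36.65.
So α = 0.53·36.65 ≈ 19.42, β = 0.47·36.65 ≈ 17.23.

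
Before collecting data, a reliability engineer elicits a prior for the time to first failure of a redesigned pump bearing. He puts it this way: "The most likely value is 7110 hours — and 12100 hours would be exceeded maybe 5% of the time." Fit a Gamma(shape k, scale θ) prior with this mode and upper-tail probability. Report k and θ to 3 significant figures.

Gamma(k,θ) with k>1 has mode (k−1)θ, so θ = 7110/(k−1).
Need P(X < 12100) = 0.95 with θ tied to k this way. Start at k = 2, θ = 7110: P(X<12100) ≈ 0.507.
Too low — raise k to concentrate. Iterating converges to k ≈ 10.9.
Then θ = 7110/(10.9−1) ≈ 720.

k ≈ 10.9, θ ≈ 720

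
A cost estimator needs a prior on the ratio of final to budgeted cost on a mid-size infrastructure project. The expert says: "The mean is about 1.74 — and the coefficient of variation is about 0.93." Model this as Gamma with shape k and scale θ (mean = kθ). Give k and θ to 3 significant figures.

k ≈ 1.16, θ ≈ 1.5

For Gamma(k, scale θ): mean = kθ, variance = kθ², so CV = 1/√k.
CV = 0.93, hence k = 1/CV² = 1.16.
Then θ = mean/k = 1.74/1.16 = 1.5.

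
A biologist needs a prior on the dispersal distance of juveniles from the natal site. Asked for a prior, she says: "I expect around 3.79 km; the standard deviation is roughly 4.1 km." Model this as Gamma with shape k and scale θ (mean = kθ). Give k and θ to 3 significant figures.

For Gamma(k, scale θ): mean = kθ, variance = kθ², so CV = 1/√k.
CV = SD/mean = 4.1/3.79 = 1.082, hence k = 1/CV² = 0.854.
Then θ = mean/k = 3.79/0.854 = 4.44.

k ≈ 0.854, θ ≈ 4.44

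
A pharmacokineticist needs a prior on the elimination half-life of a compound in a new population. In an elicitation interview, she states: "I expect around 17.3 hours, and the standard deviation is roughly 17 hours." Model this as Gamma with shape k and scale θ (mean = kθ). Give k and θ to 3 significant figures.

k ≈ 1.04, θ ≈ 16.7

For Gamma(k, scale θ): mean = kθ, variance = kθ², so CV = 1/√k.
CV = SD/mean = 17/17.3 = 0.9827, hence k = 1/CV² = 1.04.
Then θ = mean/k = 17.3/1.04 = 16.7.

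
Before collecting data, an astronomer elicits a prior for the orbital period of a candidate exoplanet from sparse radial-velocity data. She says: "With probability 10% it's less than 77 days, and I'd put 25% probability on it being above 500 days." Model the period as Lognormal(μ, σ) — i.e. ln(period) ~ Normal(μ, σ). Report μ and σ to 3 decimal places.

If T ~ Lognormal(μ,σ) then ln T ~ Normal(μ,σ), so the p-quantile of ln T is μ + z_p·σ.
ln(77) = 4.344 and ln(500) = 6.215; z_{0.1} = -1.282, z_{0.75} = 0.6745.
σ = (6.215 − 4.344)/(0.6745 − (-1.282)) = 0.956.
μ = 4.344 − (-1.282)·0.956 = 5.570.

μ ≈ 5.570, σ ≈ 0.956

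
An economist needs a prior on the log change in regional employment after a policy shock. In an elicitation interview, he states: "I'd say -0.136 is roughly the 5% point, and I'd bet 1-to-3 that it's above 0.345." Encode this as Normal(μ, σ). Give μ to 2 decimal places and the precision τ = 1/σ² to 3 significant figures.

μ = 0.21, τ = 23.3

The p-quantile of Normal(μ,σ) is μ + z_p·σ, with z_{0.05} = -1.645 and z_{0.75} = 0.6745.
Eliminate σ: μ = (z₂·x₁ − z₁·x₂)/(z₂ − z₁) = (0.6745·-0.136 − (-1.645)·0.345)/2.319 = 0.21.
Then σ = (x₂ − x₁)/(z₂ − z₁) = (0.345 − -0.136)/2.319 = 0.21.
Precision τ = 1/σ² = 1/0.2074² = 23.3.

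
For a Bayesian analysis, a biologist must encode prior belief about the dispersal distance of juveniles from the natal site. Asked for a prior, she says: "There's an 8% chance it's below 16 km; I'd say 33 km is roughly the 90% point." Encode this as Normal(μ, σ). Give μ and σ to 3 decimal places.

μ = 24.891, σ = 6.328

For Normal(μ,σ), the p-quantile is μ + z_p·σ. Here z_{0.08} = -1.405, z_{0.9} = 1.282.
So 16 = μ − 1.405σ and 33 = μ + 1.282σ.
Subtracting: σ = (33 − 16)/(1.282 − (-1.405)) = 6.328.
Then μ = 16 − (-1.405)·6.328 = 24.891.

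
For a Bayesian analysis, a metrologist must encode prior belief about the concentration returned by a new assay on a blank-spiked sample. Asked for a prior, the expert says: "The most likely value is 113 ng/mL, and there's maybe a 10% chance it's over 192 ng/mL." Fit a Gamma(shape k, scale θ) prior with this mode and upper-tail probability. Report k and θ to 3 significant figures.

k ≈ 7.74, θ ≈ 16.8

Gamma(k,θ) with k>1 has mode (k−1)θ, so θ = 113/(k−1).
Need P(X < 192) = 0.9 with θ tied to k this way. Start at k = 2, θ = 113: P(X<192) ≈ 0.506.
Too low — raise k to concentrate. Iterating converges to k ≈ 7.74.
Then θ = 113/(7.74−1) ≈ 16.8.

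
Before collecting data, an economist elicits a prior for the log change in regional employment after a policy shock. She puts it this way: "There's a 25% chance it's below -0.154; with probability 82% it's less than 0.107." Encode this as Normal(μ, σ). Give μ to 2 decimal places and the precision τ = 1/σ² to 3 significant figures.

μ = -0.04, τ = 37.1

For Normal(μ,σ), the p-quantile is μ + z_p·σ. Here z_{0.25} = -0.6745, z_{0.82} = 0.9154.
So -0.154 = μ − 0.6745σ and 0.107 = μ + 0.9154σ.
Subtracting: σ = (0.107 − -0.154)/(0.9154 − (-0.6745)) = 0.16.
Then μ = -0.154 − (-0.6745)·0.16 = -0.04.
Precision τ = 1/σ² = 1/0.1642² = 37.1.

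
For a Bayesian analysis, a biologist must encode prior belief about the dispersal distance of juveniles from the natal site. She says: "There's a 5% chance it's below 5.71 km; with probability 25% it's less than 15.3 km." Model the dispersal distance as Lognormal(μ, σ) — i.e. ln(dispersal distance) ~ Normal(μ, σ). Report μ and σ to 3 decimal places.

μ ≈ 3.413, σ ≈ 1.016

If T ~ Lognormal(μ,σ) then ln T ~ Normal(μ,σ), so the p-quantile of ln T is μ + z_p·σ.
ln(5.71) = 1.742 and ln(15.3) = 2.728; z_{0.05} = -1.645, z_{0.25} = -0.6745.
σ = (2.728 − 1.742)/(-0.6745 − (-1.645)) = 1.016.
μ = 1.742 − (-1.645)·1.016 = 3.413.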